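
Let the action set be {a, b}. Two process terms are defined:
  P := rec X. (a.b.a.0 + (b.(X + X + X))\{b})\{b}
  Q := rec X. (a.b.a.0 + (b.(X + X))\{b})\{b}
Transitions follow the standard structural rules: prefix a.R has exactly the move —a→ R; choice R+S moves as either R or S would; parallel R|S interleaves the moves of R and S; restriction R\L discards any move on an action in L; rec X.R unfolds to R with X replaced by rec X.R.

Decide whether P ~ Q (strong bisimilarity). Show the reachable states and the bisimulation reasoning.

P ~ Q

Reachable graph of P (2 states):
  m0 = rec X. (a.b.a.0 + (b.(X + X + X))\{b})\{b} :: -a-> m1
  m1 = (b.a.0)\{b} :: stopped
Reachable graph of Q (2 states):
  n0 = rec X. (a.b.a.0 + (b.(X + X))\{b})\{b} :: -a-> n1
  n1 = (b.a.0)\{b} :: stopped
Coarsest stable partition (strong bisimilarity classes):
  B0 = {m0, n0}
  B1 = {m1, n1}
m0 ∈ B0, n0 ∈ B0 → same block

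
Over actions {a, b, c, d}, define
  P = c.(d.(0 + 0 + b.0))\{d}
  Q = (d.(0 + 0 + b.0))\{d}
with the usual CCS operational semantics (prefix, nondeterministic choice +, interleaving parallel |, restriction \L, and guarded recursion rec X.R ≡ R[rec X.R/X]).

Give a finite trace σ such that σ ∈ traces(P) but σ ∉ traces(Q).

c

LTS(P): 2 reachable states
  p0 = c.(d.(0 + 0 + b.0))\{d} has moves -c-> p1
  p1 = (d.(0 + 0 + b.0))\{d} has moves (no moves)
LTS(Q): 1 reachable states
  q0 = (d.(0 + 0 + b.0))\{d} has moves (no moves)
Executing c from P (initial set {p0}):
  after c @ step 1: {p1}
  P completes σ.
Executing c from Q (initial set {q0}):
  after c @ step 1: ∅  — Q cannot continue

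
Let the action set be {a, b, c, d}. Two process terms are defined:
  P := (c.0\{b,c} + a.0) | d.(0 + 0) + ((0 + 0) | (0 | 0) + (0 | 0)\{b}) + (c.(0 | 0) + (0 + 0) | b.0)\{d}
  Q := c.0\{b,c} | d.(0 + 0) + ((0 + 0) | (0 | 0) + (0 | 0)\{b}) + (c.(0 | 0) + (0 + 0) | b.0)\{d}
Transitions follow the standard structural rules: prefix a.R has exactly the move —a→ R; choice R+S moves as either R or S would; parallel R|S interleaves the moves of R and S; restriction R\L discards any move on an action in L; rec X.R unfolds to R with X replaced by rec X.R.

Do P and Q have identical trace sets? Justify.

P's transition system — 8 states:
  m0 = (c.0\{b,c} + a.0) | d.(0 + 0) + ((0 + 0) | (0 | 0) + (0 | 0)\{b}) + (c.(0 | 0) + (0 + 0) | b.0)\{d} has moves ··a··> m1, ··b··> m2, ··c··> m3, ··c··> m4, ··d··> m5
  m1 = 0 | d.(0 + 0) has moves ··d··> m6
  m2 = ((0 + 0) | 0)\{d} has moves (no moves)
  m3 = (0 | 0)\{d} has moves (no moves)
  m4 = 0\{b,c} | d.(0 + 0) has moves ··d··> m7
  m5 = (c.0\{b,c} + a.0) | (0 + 0) has moves ··a··> m6, ··c··> m7
  m6 = 0 | (0 + 0) has moves (no moves)
  m7 = 0\{b,c} | (0 + 0) has moves (no moves)
Q's transition system — 6 states:
  n0 = c.0\{b,c} | d.(0 + 0) + ((0 + 0) | (0 | 0) + (0 | 0)\{b}) + (c.(0 | 0) + (0 + 0) | b.0)\{d} has moves ··b··> n1, ··c··> n2, ··c··> n3, ··d··> n4
  n1 = ((0 + 0) | 0)\{d} has moves (no moves)
  n2 = (0 | 0)\{d} has moves (no moves)
  n3 = 0\{b,c} | d.(0 + 0) has moves ··d··> n5
  n4 = c.0\{b,c} | (0 + 0) has moves ··c··> n5
  n5 = 0\{b,c} | (0 + 0) has moves (no moves)
Executing a from P (initial set {m0}):
  after a @ step 1: {m1}
  ✓ P
Executing a from Q (initial set {n0}):
  after a @ step 1: no successor for Q

traces(P) ≠ traces(Q) — witness ⟨a⟩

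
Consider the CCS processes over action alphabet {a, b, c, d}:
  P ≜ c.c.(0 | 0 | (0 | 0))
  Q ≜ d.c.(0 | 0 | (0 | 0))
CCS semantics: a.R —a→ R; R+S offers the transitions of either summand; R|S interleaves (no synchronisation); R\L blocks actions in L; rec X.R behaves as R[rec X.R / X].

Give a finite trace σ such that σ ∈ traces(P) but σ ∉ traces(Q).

c

LTS(P): 3 reachable states
  p0 = c.c.(0 | 0 | (0 | 0)) has moves —c→ p1
  p1 = c.(0 | 0 | (0 | 0)) has moves —c→ p2
  p2 = 0 | 0 | (0 | 0) has moves (no moves)
LTS(Q): 3 reachable states
  q0 = d.c.(0 | 0 | (0 | 0)) has moves —d→ q1
  q1 = c.(0 | 0 | (0 | 0)) has moves —c→ q2
  q2 = 0 | 0 | (0 | 0) has moves (no moves)
Run σ = ⟨c⟩ on P: start {p0}
  [1] c ⇒ {p1}
  P completes σ.
Run σ = ⟨c⟩ on Q: start {q0}
  [1] c ⇒ ∅  — Q cannot continue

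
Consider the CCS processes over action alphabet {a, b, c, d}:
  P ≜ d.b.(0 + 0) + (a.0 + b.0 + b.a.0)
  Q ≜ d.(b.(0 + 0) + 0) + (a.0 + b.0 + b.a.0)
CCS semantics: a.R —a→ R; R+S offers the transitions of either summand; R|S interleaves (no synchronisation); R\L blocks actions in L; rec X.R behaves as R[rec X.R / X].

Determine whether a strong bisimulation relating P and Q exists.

YES

LTS(P): 5 reachable states
  p0 = d.b.(0 + 0) + (a.0 + b.0 + b.a.0) → —a→ p1, —b→ p1, —b→ p2, —d→ p3
  p1 = 0 → (no moves)
  p2 = a.0 → —a→ p1
  p3 = b.(0 + 0) → —b→ p4
  p4 = 0 + 0 → (no moves)
LTS(Q): 5 reachable states
  q0 = d.(b.(0 + 0) + 0) + (a.0 + b.0 + b.a.0) → —a→ q1, —b→ q1, —b→ q2, —d→ q3
  q1 = 0 → (no moves)
  q2 = a.0 → —a→ q1
  q3 = b.(0 + 0) + 0 → —b→ q4
  q4 = 0 + 0 → (no moves)
Bisimilarity quotient blocks:
  B0 = {p0, q0}
  B1 = {p1, p4, q1, q4}
  B2 = {p2, q2}
  B3 = {p3, q3}
p0 ∈ B0, q0 ∈ B0 → same block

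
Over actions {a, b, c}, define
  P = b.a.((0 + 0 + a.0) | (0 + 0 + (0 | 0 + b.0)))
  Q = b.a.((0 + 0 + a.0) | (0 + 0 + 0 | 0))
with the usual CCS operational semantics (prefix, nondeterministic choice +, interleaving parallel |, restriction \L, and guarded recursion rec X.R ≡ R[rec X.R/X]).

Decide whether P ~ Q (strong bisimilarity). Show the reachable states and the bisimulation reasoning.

LTS(P): 6 reachable states
  p0 = b.a.((0 + 0 + a.0) | (0 + 0 + (0 | 0 + b.0))) | -b-> p1
  p1 = a.((0 + 0 + a.0) | (0 + 0 + (0 | 0 + b.0))) | -a-> p2
  p2 = (0 + 0 + a.0) | (0 + 0 + (0 | 0 + b.0)) | -a-> p3, -b-> p4
  p3 = 0 | (0 + 0 + (0 | 0 + b.0)) | -b-> p5
  p4 = (0 + 0 + a.0) | 0 | -a-> p5
  p5 = 0 | 0 | ·
LTS(Q): 4 reachable states
  q0 = b.a.((0 + 0 + a.0) | (0 + 0 + 0 | 0)) | -b-> q1
  q1 = a.((0 + 0 + a.0) | (0 + 0 + 0 | 0)) | -a-> q2
  q2 = (0 + 0 + a.0) | (0 + 0 + 0 | 0) | -a-> q3
  q3 = 0 | (0 + 0 + 0 | 0) | ·
Bisimilarity quotient blocks:
  B0 = {p0}
  B1 = {p1}
  B2 = {p2}
  B3 = {p4, q2}
  B4 = {p5, q3}
  B5 = {p3}
  B6 = {q0}
  B7 = {q1}
p0 ∈ B0, q0 ∈ B6 → different blocks

NO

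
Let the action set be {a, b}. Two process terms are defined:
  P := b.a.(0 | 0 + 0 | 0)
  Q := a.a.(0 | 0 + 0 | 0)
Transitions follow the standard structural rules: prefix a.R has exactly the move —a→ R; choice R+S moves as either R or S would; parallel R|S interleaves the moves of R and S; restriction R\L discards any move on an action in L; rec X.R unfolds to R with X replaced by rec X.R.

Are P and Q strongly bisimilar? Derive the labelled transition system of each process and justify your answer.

LTS(P): 3 reachable states
  p0 = b.a.(0 | 0 + 0 | 0) → ··b··> p1
  p1 = a.(0 | 0 + 0 | 0) → ··a··> p2
  p2 = 0 | 0 + 0 | 0 → deadlocked
LTS(Q): 3 reachable states
  q0 = a.a.(0 | 0 + 0 | 0) → ··a··> q1
  q1 = a.(0 | 0 + 0 | 0) → ··a··> q2
  q2 = 0 | 0 + 0 | 0 → deadlocked
Partition-refinement fixed point:
  B0 = {p0}
  B1 = {p1, q1}
  B2 = {p2, q2}
  B3 = {q0}
p0 ∈ B0, q0 ∈ B3 → different blocks

P ≁ Q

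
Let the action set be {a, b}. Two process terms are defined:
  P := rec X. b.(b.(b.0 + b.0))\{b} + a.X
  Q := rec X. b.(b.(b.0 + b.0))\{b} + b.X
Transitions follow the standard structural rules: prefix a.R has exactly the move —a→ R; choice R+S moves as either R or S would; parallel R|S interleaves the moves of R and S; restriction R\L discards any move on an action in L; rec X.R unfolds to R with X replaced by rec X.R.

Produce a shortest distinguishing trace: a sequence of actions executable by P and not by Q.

LTS(P): 2 reachable states
  u0 = rec X. b.(b.(b.0 + b.0))\{b} + a.X :: ··a··> u0, ··b··> u1
  u1 = (b.(b.0 + b.0))\{b} :: ∅
LTS(Q): 2 reachable states
  v0 = rec X. b.(b.(b.0 + b.0))\{b} + b.X :: ··b··> v0, ··b··> v1
  v1 = (b.(b.0 + b.0))\{b} :: ∅
Executing a from P (initial set {u0}):
  [1] a ⇒ {u0}
  — P admits the full trace.
Executing a from Q (initial set {v0}):
  [1] a ⇒ ∅  — Q cannot continue

a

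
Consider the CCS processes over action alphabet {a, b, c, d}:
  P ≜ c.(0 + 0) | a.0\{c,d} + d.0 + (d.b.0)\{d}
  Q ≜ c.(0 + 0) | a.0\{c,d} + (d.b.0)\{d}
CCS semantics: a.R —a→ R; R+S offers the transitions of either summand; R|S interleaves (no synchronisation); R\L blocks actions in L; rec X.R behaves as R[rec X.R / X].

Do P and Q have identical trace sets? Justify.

trace-distinct — witness ⟨d⟩

P's transition system — 5 states:
  u0 = c.(0 + 0) | a.0\{c,d} + d.0 + (d.b.0)\{d} ⊢ =a=> u1, =c=> u2, =d=> u3
  u1 = c.(0 + 0) | 0\{c,d} ⊢ =c=> u4
  u2 = (0 + 0) | a.0\{c,d} ⊢ =a=> u4
  u3 = 0 ⊢ (no moves)
  u4 = (0 + 0) | 0\{c,d} ⊢ (no moves)
Q's transition system — 4 states:
  v0 = c.(0 + 0) | a.0\{c,d} + (d.b.0)\{d} ⊢ =a=> v1, =c=> v2
  v1 = c.(0 + 0) | 0\{c,d} ⊢ =c=> v3
  v2 = (0 + 0) | a.0\{c,d} ⊢ =a=> v3
  v3 = (0 + 0) | 0\{c,d} ⊢ (no moves)
Run σ = ⟨d⟩ on P: start {u0}
  [1] d ⇒ {u3}
  — P admits the full trace.
Run σ = ⟨d⟩ on Q: start {v0}
  [1] d ⇒ ∅ (Q stuck)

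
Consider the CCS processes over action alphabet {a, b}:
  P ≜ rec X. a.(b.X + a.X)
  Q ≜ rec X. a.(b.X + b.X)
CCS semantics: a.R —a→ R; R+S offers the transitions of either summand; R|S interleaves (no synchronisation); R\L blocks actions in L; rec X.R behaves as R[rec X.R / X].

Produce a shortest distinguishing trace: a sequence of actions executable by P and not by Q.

Reachable graph of P (2 states):
  u0 = rec X. a.(b.X + a.X) :: =a=> u1
  u1 = b.(rec X. a.(b.X + a.X)) + a.(rec X. a.(b.X + a.X)) :: =a=> u0, =b=> u0
Reachable graph of Q (2 states):
  v0 = rec X. a.(b.X + b.X) :: =a=> v1
  v1 = b.(rec X. a.(b.X + b.X)) + b.(rec X. a.(b.X + b.X)) :: =b=> v0
Run σ = ⟨aa⟩ on P: start {u0}
  step 1 (a): {u1}
  step 2 (a): {u0}
  ✓ P
Run σ = ⟨aa⟩ on Q: start {v0}
  step 1 (a): {v1}
  step 2 (a): no successor for Q

aa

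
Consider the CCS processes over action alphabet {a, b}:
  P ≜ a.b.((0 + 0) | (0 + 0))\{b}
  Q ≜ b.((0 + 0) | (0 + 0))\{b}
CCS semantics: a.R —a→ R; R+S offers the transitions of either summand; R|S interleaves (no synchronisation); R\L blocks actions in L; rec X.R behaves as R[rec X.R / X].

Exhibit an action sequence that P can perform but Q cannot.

LTS(P): 3 reachable states
  u0 = a.b.((0 + 0) | (0 + 0))\{b} has moves -a-> u1
  u1 = b.((0 + 0) | (0 + 0))\{b} has moves -b-> u2
  u2 = ((0 + 0) | (0 + 0))\{b} has moves stopped
LTS(Q): 2 reachable states
  v0 = b.((0 + 0) | (0 + 0))\{b} has moves -b-> v1
  v1 = ((0 + 0) | (0 + 0))\{b} has moves stopped
Run σ = ⟨a⟩ on P: start {u0}
  [1] a ⇒ {u1}
  P completes σ.
Run σ = ⟨a⟩ on Q: start {v0}
  [1] a ⇒ no successor for Q

a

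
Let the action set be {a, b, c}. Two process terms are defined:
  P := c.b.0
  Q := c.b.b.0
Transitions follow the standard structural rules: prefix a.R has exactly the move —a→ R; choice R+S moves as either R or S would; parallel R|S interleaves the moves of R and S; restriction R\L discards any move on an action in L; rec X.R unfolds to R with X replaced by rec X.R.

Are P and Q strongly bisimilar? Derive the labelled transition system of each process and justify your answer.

P ≁ Q

Reachable graph of P (3 states):
  s0 = c.b.0 ⊢ -c-> s1
  s1 = b.0 ⊢ -b-> s2
  s2 = 0 ⊢ stopped
Reachable graph of Q (4 states):
  t0 = c.b.b.0 ⊢ -c-> t1
  t1 = b.b.0 ⊢ -b-> t2
  t2 = b.0 ⊢ -b-> t3
  t3 = 0 ⊢ stopped
Coarsest stable partition (strong bisimilarity classes):
  B0 = {s0}
  B1 = {s1, t2}
  B2 = {s2, t3}
  B3 = {t0}
  B4 = {t1}
s0 ∈ B0, t0 ∈ B3 → different blocks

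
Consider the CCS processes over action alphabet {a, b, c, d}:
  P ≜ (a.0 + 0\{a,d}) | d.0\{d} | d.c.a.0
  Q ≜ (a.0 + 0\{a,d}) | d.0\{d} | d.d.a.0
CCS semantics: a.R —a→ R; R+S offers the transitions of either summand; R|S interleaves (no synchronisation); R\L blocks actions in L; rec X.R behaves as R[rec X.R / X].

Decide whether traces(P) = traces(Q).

NO — witness ⟨dc⟩

P's transition system — 16 states:
  u0 = (a.0 + 0\{a,d}) | d.0\{d} | d.c.a.0 :: -a-> u1, -d-> u2, -d-> u3
  u1 = 0 | d.0\{d} | d.c.a.0 :: -d-> u4, -d-> u5
  u2 = (a.0 + 0\{a,d}) | 0\{d} | d.c.a.0 :: -a-> u4, -d-> u6
  u3 = (a.0 + 0\{a,d}) | d.0\{d} | c.a.0 :: -a-> u5, -c-> u7, -d-> u6
  u4 = 0 | 0\{d} | d.c.a.0 :: -d-> u8
  u5 = 0 | d.0\{d} | c.a.0 :: -c-> u9, -d-> u8
  u6 = (a.0 + 0\{a,d}) | 0\{d} | c.a.0 :: -a-> u8, -c-> u10
  u7 = (a.0 + 0\{a,d}) | d.0\{d} | a.0 :: -a-> u11, -a-> u9, -d-> u10
  u8 = 0 | 0\{d} | c.a.0 :: -c-> u12
  u9 = 0 | d.0\{d} | a.0 :: -a-> u13, -d-> u12
  u10 = (a.0 + 0\{a,d}) | 0\{d} | a.0 :: -a-> u12, -a-> u14
  u11 = (a.0 + 0\{a,d}) | d.0\{d} | 0 :: -a-> u13, -d-> u14
  u12 = 0 | 0\{d} | a.0 :: -a-> u15
  u13 = 0 | d.0\{d} | 0 :: -d-> u15
  u14 = (a.0 + 0\{a,d}) | 0\{d} | 0 :: -a-> u15
  u15 = 0 | 0\{d} | 0 :: (no moves)
Q's transition system — 16 states:
  v0 = (a.0 + 0\{a,d}) | d.0\{d} | d.d.a.0 :: -a-> v1, -d-> v2, -d-> v3
  v1 = 0 | d.0\{d} | d.d.a.0 :: -d-> v4, -d-> v5
  v2 = (a.0 + 0\{a,d}) | 0\{d} | d.d.a.0 :: -a-> v4, -d-> v6
  v3 = (a.0 + 0\{a,d}) | d.0\{d} | d.a.0 :: -a-> v5, -d-> v6, -d-> v7
  v4 = 0 | 0\{d} | d.d.a.0 :: -d-> v8
  v5 = 0 | d.0\{d} | d.a.0 :: -d-> v8, -d-> v9
  v6 = (a.0 + 0\{a,d}) | 0\{d} | d.a.0 :: -a-> v8, -d-> v10
  v7 = (a.0 + 0\{a,d}) | d.0\{d} | a.0 :: -a-> v11, -a-> v9, -d-> v10
  v8 = 0 | 0\{d} | d.a.0 :: -d-> v12
  v9 = 0 | d.0\{d} | a.0 :: -a-> v13, -d-> v12
  v10 = (a.0 + 0\{a,d}) | 0\{d} | a.0 :: -a-> v12, -a-> v14
  v11 = (a.0 + 0\{a,d}) | d.0\{d} | 0 :: -a-> v13, -d-> v14
  v12 = 0 | 0\{d} | a.0 :: -a-> v15
  v13 = 0 | d.0\{d} | 0 :: -d-> v15
  v14 = (a.0 + 0\{a,d}) | 0\{d} | 0 :: -a-> v15
  v15 = 0 | 0\{d} | 0 :: (no moves)
Trace ⟨dc⟩ through P, begin at {u0}:
  step 1 (d): {u2, u3}
  step 2 (c): {u7}
  P completes σ.
Trace ⟨dc⟩ through Q, begin at {v0}:
  step 1 (d): {v2, v3}
  step 2 (c): ∅  — Q cannot continue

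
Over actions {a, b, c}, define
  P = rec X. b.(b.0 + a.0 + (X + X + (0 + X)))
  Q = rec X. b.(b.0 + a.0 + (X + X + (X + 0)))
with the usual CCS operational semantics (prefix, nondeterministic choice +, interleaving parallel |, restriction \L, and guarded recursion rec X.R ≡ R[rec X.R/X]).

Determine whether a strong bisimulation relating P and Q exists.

Reachable graph of P (3 states):
  u0 = rec X. b.(b.0 + a.0 + (X + X + (0 + X))) | —b→ u1
  u1 = b.0 + a.0 + ((rec X. b.(b.0 + a.0 + (X + X + (0 + X)))) + (rec X. b.(b.0 + a.0 + (X + X + (0 + X)))) + (0 + (rec X. b.(b.0 + a.0 + (X + X + (0 + X)))))) | —a→ u2, —b→ u1, —b→ u2
  u2 = 0 | deadlocked
Reachable graph of Q (3 states):
  v0 = rec X. b.(b.0 + a.0 + (X + X + (X + 0))) | —b→ v1
  v1 = b.0 + a.0 + ((rec X. b.(b.0 + a.0 + (X + X + (X + 0)))) + (rec X. b.(b.0 + a.0 + (X + X + (X + 0)))) + ((rec X. b.(b.0 + a.0 + (X + X + (X + 0)))) + 0)) | —a→ v2, —b→ v1, —b→ v2
  v2 = 0 | deadlocked
Coarsest stable partition (strong bisimilarity classes):
  B0 = {u0, v0}
  B1 = {u1, v1}
  B2 = {u2, v2}
u0 ∈ B0, v0 ∈ B0 → same block

YES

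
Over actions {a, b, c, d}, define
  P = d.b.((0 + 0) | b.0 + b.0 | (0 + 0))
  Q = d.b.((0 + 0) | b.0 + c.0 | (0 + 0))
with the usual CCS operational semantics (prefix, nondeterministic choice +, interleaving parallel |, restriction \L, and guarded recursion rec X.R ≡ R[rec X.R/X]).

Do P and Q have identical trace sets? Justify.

NO — witness ⟨dbc⟩

P's transition system — 5 states:
  s0 = d.b.((0 + 0) | b.0 + b.0 | (0 + 0)) → --d--▸ s1
  s1 = b.((0 + 0) | b.0 + b.0 | (0 + 0)) → --b--▸ s2
  s2 = (0 + 0) | b.0 + b.0 | (0 + 0) → --b--▸ s3, --b--▸ s4
  s3 = (0 + 0) | 0 → deadlocked
  s4 = 0 | (0 + 0) → deadlocked
Q's transition system — 5 states:
  t0 = d.b.((0 + 0) | b.0 + c.0 | (0 + 0)) → --d--▸ t1
  t1 = b.((0 + 0) | b.0 + c.0 | (0 + 0)) → --b--▸ t2
  t2 = (0 + 0) | b.0 + c.0 | (0 + 0) → --b--▸ t3, --c--▸ t4
  t3 = (0 + 0) | 0 → deadlocked
  t4 = 0 | (0 + 0) → deadlocked
Trace ⟨dbc⟩ through Q, begin at {t0}:
  step 1 (d): {t1}
  step 2 (b): {t2}
  step 3 (c): {t4}
  Q completes σ.
Trace ⟨dbc⟩ through P, begin at {s0}:
  step 1 (d): {s1}
  step 2 (b): {s2}
  step 3 (c): no successor for P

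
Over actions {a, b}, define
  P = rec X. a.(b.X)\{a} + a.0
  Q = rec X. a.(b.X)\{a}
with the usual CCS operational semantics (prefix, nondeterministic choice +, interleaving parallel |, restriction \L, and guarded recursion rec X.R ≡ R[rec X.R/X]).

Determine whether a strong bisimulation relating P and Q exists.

P's transition system — 4 states:
  s0 = rec X. a.(b.X)\{a} + a.0 :: =a=> s1, =a=> s2
  s1 = (b.(rec X. a.(b.X)\{a} + a.0))\{a} :: =b=> s3
  s2 = 0 :: (no moves)
  s3 = (rec X. a.(b.X)\{a} + a.0)\{a} :: (no moves)
Q's transition system — 3 states:
  t0 = rec X. a.(b.X)\{a} :: =a=> t1
  t1 = (b.(rec X. a.(b.X)\{a}))\{a} :: =b=> t2
  t2 = (rec X. a.(b.X)\{a})\{a} :: (no moves)
Coarsest stable partition (strong bisimilarity classes):
  B0 = {s0}
  B1 = {s2, s3, t2}
  B2 = {s1, t1}
  B3 = {t0}
s0 ∈ B0, t0 ∈ B3 → different blocks

P ≁ Q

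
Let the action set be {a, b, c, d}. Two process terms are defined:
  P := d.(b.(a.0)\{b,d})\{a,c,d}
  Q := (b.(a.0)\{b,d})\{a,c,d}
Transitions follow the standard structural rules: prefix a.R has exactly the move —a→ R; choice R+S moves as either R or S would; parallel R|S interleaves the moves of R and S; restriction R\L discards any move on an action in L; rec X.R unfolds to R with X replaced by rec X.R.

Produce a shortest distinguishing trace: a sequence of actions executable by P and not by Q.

LTS(P): 3 reachable states
  s0 = d.(b.(a.0)\{b,d})\{a,c,d} :: —d→ s1
  s1 = (b.(a.0)\{b,d})\{a,c,d} :: —b→ s2
  s2 = (a.0)\{b,d}\{a,c,d} :: stopped
LTS(Q): 2 reachable states
  t0 = (b.(a.0)\{b,d})\{a,c,d} :: —b→ t1
  t1 = (a.0)\{b,d}\{a,c,d} :: stopped
Executing d from P (initial set {s0}):
  after d @ step 1: {s1}
  — P admits the full trace.
Executing d from Q (initial set {t0}):
  after d @ step 1: ∅  — Q cannot continue

d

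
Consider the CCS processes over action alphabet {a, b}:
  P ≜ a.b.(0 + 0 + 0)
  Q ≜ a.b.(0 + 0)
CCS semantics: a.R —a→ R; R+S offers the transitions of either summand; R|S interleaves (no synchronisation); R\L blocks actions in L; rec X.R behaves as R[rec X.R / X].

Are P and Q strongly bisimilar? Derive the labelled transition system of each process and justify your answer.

YES

Reachable graph of P (3 states):
  m0 = a.b.(0 + 0 + 0) has moves ··a··> m1
  m1 = b.(0 + 0 + 0) has moves ··b··> m2
  m2 = 0 + 0 + 0 has moves ·
Reachable graph of Q (3 states):
  n0 = a.b.(0 + 0) has moves ··a··> n1
  n1 = b.(0 + 0) has moves ··b··> n2
  n2 = 0 + 0 has moves ·
Coarsest stable partition (strong bisimilarity classes):
  B0 = {m0, n0}
  B1 = {m1, n1}
  B2 = {m2, n2}
m0 ∈ B0, n0 ∈ B0 → same block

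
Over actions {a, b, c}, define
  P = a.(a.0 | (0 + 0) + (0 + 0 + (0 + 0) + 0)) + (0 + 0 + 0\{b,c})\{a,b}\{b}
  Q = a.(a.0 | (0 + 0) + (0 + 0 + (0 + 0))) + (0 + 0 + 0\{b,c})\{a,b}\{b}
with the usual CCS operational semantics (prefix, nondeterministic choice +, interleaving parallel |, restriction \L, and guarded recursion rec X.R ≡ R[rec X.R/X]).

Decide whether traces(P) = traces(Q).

P's transition system — 3 states:
  u0 = a.(a.0 | (0 + 0) + (0 + 0 + (0 + 0) + 0)) + (0 + 0 + 0\{b,c})\{a,b}\{b} | =a=> u1
  u1 = a.0 | (0 + 0) + (0 + 0 + (0 + 0) + 0) | =a=> u2
  u2 = 0 | (0 + 0) | deadlocked
Q's transition system — 3 states:
  v0 = a.(a.0 | (0 + 0) + (0 + 0 + (0 + 0))) + (0 + 0 + 0\{b,c})\{a,b}\{b} | =a=> v1
  v1 = a.0 | (0 + 0) + (0 + 0 + (0 + 0)) | =a=> v2
  v2 = 0 | (0 + 0) | deadlocked
Coarsest stable partition (strong bisimilarity classes):
  B0 = {u0, v0}
  B1 = {u1, v1}
  B2 = {u2, v2}
u0 ∈ B0, v0 ∈ B0 → same block
Bisimilar ⇒ trace-equivalent.

YES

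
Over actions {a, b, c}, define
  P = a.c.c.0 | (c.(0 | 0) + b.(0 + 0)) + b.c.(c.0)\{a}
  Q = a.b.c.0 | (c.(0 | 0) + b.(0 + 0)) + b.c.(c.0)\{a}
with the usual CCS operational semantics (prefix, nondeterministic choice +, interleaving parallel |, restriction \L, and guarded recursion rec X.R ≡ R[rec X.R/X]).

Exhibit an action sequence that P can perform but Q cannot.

acc

P's transition system — 15 states:
  p0 = a.c.c.0 | (c.(0 | 0) + b.(0 + 0)) + b.c.(c.0)\{a} ⊢ =a=> p1, =b=> p2, =b=> p3, =c=> p4
  p1 = c.c.0 | (c.(0 | 0) + b.(0 + 0)) ⊢ =b=> p5, =c=> p6, =c=> p7
  p2 = a.c.c.0 | (0 + 0) ⊢ =a=> p5
  p3 = c.(c.0)\{a} ⊢ =c=> p8
  p4 = a.c.c.0 | (0 | 0) ⊢ =a=> p7
  p5 = c.c.0 | (0 + 0) ⊢ =c=> p9
  p6 = c.0 | (c.(0 | 0) + b.(0 + 0)) ⊢ =b=> p9, =c=> p10, =c=> p11
  p7 = c.c.0 | (0 | 0) ⊢ =c=> p11
  p8 = (c.0)\{a} ⊢ =c=> p12
  p9 = c.0 | (0 + 0) ⊢ =c=> p13
  p10 = 0 | (c.(0 | 0) + b.(0 + 0)) ⊢ =b=> p13, =c=> p14
  p11 = c.0 | (0 | 0) ⊢ =c=> p14
  p12 = 0\{a} ⊢ ∅
  p13 = 0 | (0 + 0) ⊢ ∅
  p14 = 0 | (0 | 0) ⊢ ∅
Q's transition system — 15 states:
  q0 = a.b.c.0 | (c.(0 | 0) + b.(0 + 0)) + b.c.(c.0)\{a} ⊢ =a=> q1, =b=> q2, =b=> q3, =c=> q4
  q1 = b.c.0 | (c.(0 | 0) + b.(0 + 0)) ⊢ =b=> q5, =b=> q6, =c=> q7
  q2 = a.b.c.0 | (0 + 0) ⊢ =a=> q5
  q3 = c.(c.0)\{a} ⊢ =c=> q8
  q4 = a.b.c.0 | (0 | 0) ⊢ =a=> q7
  q5 = b.c.0 | (0 + 0) ⊢ =b=> q9
  q6 = c.0 | (c.(0 | 0) + b.(0 + 0)) ⊢ =b=> q9, =c=> q10, =c=> q11
  q7 = b.c.0 | (0 | 0) ⊢ =b=> q11
  q8 = (c.0)\{a} ⊢ =c=> q12
  q9 = c.0 | (0 + 0) ⊢ =c=> q13
  q10 = 0 | (c.(0 | 0) + b.(0 + 0)) ⊢ =b=> q13, =c=> q14
  q11 = c.0 | (0 | 0) ⊢ =c=> q14
  q12 = 0\{a} ⊢ ∅
  q13 = 0 | (0 + 0) ⊢ ∅
  q14 = 0 | (0 | 0) ⊢ ∅
Run σ = ⟨acc⟩ on P: start {p0}
  step 1 (a): {p1}
  step 2 (c): {p6, p7}
  step 3 (c): {p10, p11}
  P completes σ.
Run σ = ⟨acc⟩ on Q: start {q0}
  step 1 (a): {q1}
  step 2 (c): {q7}
  step 3 (c): ∅  — Q cannot continue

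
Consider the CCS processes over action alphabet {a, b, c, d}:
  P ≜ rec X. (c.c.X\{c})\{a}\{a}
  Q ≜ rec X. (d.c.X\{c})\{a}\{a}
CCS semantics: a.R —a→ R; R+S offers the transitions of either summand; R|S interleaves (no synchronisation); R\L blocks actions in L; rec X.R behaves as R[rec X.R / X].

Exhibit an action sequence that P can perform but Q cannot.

c

LTS(P): 3 reachable states
  s0 = rec X. (c.c.X\{c})\{a}\{a} → -c-> s1
  s1 = (c.(rec X. (c.c.X\{c})\{a}\{a})\{c})\{a}\{a} → -c-> s2
  s2 = (rec X. (c.c.X\{c})\{a}\{a})\{c}\{a}\{a} → stopped
LTS(Q): 4 reachable states
  t0 = rec X. (d.c.X\{c})\{a}\{a} → -d-> t1
  t1 = (c.(rec X. (d.c.X\{c})\{a}\{a})\{c})\{a}\{a} → -c-> t2
  t2 = (rec X. (d.c.X\{c})\{a}\{a})\{c}\{a}\{a} → -d-> t3
  t3 = (c.(rec X. (d.c.X\{c})\{a}\{a})\{c})\{a}\{a}\{c}\{a}\{a} → stopped
Run σ = ⟨c⟩ on P: start {s0}
  step 1 (c): {s1}
  — P admits the full trace.
Run σ = ⟨c⟩ on Q: start {t0}
  step 1 (c): ∅ (Q stuck)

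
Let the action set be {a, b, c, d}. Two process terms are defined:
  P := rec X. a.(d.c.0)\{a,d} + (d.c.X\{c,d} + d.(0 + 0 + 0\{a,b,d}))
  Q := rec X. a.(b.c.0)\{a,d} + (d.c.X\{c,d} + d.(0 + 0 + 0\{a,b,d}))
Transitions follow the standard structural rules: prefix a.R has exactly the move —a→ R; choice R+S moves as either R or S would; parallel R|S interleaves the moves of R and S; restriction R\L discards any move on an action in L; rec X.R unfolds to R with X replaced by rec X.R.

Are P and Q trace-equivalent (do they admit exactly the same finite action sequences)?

Reachable graph of P (6 states):
  m0 = rec X. a.(d.c.0)\{a,d} + (d.c.X\{c,d} + d.(0 + 0 + 0\{a,b,d})) has moves ··a··> m1, ··d··> m2, ··d··> m3
  m1 = (d.c.0)\{a,d} has moves deadlocked
  m2 = 0 + 0 + 0\{a,b,d} has moves deadlocked
  m3 = c.(rec X. a.(d.c.0)\{a,d} + (d.c.X\{c,d} + d.(0 + 0 + 0\{a,b,d})))\{c,d} has moves ··c··> m4
  m4 = (rec X. a.(d.c.0)\{a,d} + (d.c.X\{c,d} + d.(0 + 0 + 0\{a,b,d})))\{c,d} has moves ··a··> m5
  m5 = (d.c.0)\{a,d}\{c,d} has moves deadlocked
Reachable graph of Q (9 states):
  n0 = rec X. a.(b.c.0)\{a,d} + (d.c.X\{c,d} + d.(0 + 0 + 0\{a,b,d})) has moves ··a··> n1, ··d··> n2, ··d··> n3
  n1 = (b.c.0)\{a,d} has moves ··b··> n4
  n2 = 0 + 0 + 0\{a,b,d} has moves deadlocked
  n3 = c.(rec X. a.(b.c.0)\{a,d} + (d.c.X\{c,d} + d.(0 + 0 + 0\{a,b,d})))\{c,d} has moves ··c··> n5
  n4 = (c.0)\{a,d} has moves ··c··> n6
  n5 = (rec X. a.(b.c.0)\{a,d} + (d.c.X\{c,d} + d.(0 + 0 + 0\{a,b,d})))\{c,d} has moves ··a··> n7
  n6 = 0\{a,d} has moves deadlocked
  n7 = (b.c.0)\{a,d}\{c,d} has moves ··b··> n8
  n8 = (c.0)\{a,d}\{c,d} has moves deadlocked
Trace ⟨ab⟩ through Q, begin at {n0}:
  step 1 (a): {n1}
  step 2 (b): {n4}
  — Q admits the full trace.
Trace ⟨ab⟩ through P, begin at {m0}:
  step 1 (a): {m1}
  step 2 (b): no successor for P

NO — witness ⟨ab⟩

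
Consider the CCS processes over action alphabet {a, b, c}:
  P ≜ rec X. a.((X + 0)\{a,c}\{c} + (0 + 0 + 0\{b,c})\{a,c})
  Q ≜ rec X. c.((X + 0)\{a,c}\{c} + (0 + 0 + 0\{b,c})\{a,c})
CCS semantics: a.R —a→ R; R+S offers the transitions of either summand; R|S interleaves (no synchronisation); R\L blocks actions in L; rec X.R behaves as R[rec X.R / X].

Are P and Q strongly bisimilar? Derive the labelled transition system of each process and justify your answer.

P ≁ Q

P's transition system — 2 states:
  s0 = rec X. a.((X + 0)\{a,c}\{c} + (0 + 0 + 0\{b,c})\{a,c}) ⊢ -a-> s1
  s1 = ((rec X. a.((X + 0)\{a,c}\{c} + (0 + 0 + 0\{b,c})\{a,c})) + 0)\{a,c}\{c} + (0 + 0 + 0\{b,c})\{a,c} ⊢ ·
Q's transition system — 2 states:
  t0 = rec X. c.((X + 0)\{a,c}\{c} + (0 + 0 + 0\{b,c})\{a,c}) ⊢ -c-> t1
  t1 = ((rec X. c.((X + 0)\{a,c}\{c} + (0 + 0 + 0\{b,c})\{a,c})) + 0)\{a,c}\{c} + (0 + 0 + 0\{b,c})\{a,c} ⊢ ·
Bisimilarity quotient blocks:
  B0 = {s0}
  B1 = {s1, t1}
  B2 = {t0}
s0 ∈ B0, t0 ∈ B2 → different blocks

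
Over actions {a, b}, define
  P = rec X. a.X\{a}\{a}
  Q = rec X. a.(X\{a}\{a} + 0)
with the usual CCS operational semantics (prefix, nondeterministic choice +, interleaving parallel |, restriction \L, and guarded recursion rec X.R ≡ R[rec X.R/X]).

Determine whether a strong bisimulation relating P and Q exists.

LTS(P): 2 reachable states
  m0 = rec X. a.X\{a}\{a} :: —a→ m1
  m1 = (rec X. a.X\{a}\{a})\{a}\{a} :: deadlocked
LTS(Q): 2 reachable states
  n0 = rec X. a.(X\{a}\{a} + 0) :: —a→ n1
  n1 = (rec X. a.(X\{a}\{a} + 0))\{a}\{a} + 0 :: deadlocked
Coarsest stable partition (strong bisimilarity classes):
  B0 = {m0, n0}
  B1 = {m1, n1}
m0 ∈ B0, n0 ∈ B0 → same block

bisimilar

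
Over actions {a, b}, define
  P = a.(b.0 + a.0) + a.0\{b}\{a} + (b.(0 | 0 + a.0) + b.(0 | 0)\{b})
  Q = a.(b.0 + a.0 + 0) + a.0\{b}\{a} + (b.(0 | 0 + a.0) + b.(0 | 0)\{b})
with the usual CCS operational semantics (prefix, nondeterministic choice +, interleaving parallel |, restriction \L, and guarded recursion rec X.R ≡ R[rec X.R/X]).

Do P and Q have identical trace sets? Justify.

P's transition system — 6 states:
  u0 = a.(b.0 + a.0) + a.0\{b}\{a} + (b.(0 | 0 + a.0) + b.(0 | 0)\{b}) | —a→ u1, —a→ u2, —b→ u3, —b→ u4
  u1 = 0\{b}\{a} | deadlocked
  u2 = b.0 + a.0 | —a→ u5, —b→ u5
  u3 = (0 | 0)\{b} | deadlocked
  u4 = 0 | 0 + a.0 | —a→ u5
  u5 = 0 | deadlocked
Q's transition system — 6 states:
  v0 = a.(b.0 + a.0 + 0) + a.0\{b}\{a} + (b.(0 | 0 + a.0) + b.(0 | 0)\{b}) | —a→ v1, —a→ v2, —b→ v3, —b→ v4
  v1 = 0\{b}\{a} | deadlocked
  v2 = b.0 + a.0 + 0 | —a→ v5, —b→ v5
  v3 = (0 | 0)\{b} | deadlocked
  v4 = 0 | 0 + a.0 | —a→ v5
  v5 = 0 | deadlocked
Bisimilarity quotient blocks:
  B0 = {u0, v0}
  B1 = {u1, u3, u5, v1, v3, v5}
  B2 = {u4, v4}
  B3 = {u2, v2}
u0 ∈ B0, v0 ∈ B0 → same block
Bisimilar ⇒ trace-equivalent.

traces(P) = traces(Q)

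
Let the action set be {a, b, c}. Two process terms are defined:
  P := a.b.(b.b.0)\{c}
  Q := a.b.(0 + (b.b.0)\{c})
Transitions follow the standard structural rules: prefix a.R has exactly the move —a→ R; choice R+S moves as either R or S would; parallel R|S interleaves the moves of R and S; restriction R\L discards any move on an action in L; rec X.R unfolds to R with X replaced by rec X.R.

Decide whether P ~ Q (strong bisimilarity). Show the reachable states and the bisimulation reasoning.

bisimilar

P's transition system — 5 states:
  m0 = a.b.(b.b.0)\{c} ⊢ =a=> m1
  m1 = b.(b.b.0)\{c} ⊢ =b=> m2
  m2 = (b.b.0)\{c} ⊢ =b=> m3
  m3 = (b.0)\{c} ⊢ =b=> m4
  m4 = 0\{c} ⊢ ·
Q's transition system — 5 states:
  n0 = a.b.(0 + (b.b.0)\{c}) ⊢ =a=> n1
  n1 = b.(0 + (b.b.0)\{c}) ⊢ =b=> n2
  n2 = 0 + (b.b.0)\{c} ⊢ =b=> n3
  n3 = (b.0)\{c} ⊢ =b=> n4
  n4 = 0\{c} ⊢ ·
Bisimilarity quotient blocks:
  B0 = {m0, n0}
  B1 = {m1, n1}
  B2 = {m2, n2}
  B3 = {m3, n3}
  B4 = {m4, n4}
m0 ∈ B0, n0 ∈ B0 → same block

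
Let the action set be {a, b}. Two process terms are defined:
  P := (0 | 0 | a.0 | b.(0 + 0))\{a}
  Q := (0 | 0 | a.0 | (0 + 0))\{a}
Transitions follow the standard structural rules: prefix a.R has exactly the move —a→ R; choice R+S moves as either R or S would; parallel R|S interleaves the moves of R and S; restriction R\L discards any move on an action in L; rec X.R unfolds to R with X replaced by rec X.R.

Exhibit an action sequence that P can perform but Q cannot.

LTS(P): 2 reachable states
  u0 = (0 | 0 | a.0 | b.(0 + 0))\{a} has moves -b-> u1
  u1 = (0 | 0 | a.0 | (0 + 0))\{a} has moves stopped
LTS(Q): 1 reachable states
  v0 = (0 | 0 | a.0 | (0 + 0))\{a} has moves stopped
Run σ = ⟨b⟩ on P: start {u0}
  step 1 (b): {u1}
  — P admits the full trace.
Run σ = ⟨b⟩ on Q: start {v0}
  step 1 (b): ∅ (Q stuck)

b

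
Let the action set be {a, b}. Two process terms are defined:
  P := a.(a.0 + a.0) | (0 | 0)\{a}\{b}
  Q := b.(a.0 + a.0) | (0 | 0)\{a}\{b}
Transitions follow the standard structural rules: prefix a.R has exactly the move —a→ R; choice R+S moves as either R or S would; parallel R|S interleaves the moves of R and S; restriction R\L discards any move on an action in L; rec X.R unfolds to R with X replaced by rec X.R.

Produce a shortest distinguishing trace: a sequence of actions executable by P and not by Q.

Reachable graph of P (3 states):
  m0 = a.(a.0 + a.0) | (0 | 0)\{a}\{b} ⊢ —a→ m1
  m1 = (a.0 + a.0) | (0 | 0)\{a}\{b} ⊢ —a→ m2
  m2 = 0 | (0 | 0)\{a}\{b} ⊢ ∅
Reachable graph of Q (3 states):
  n0 = b.(a.0 + a.0) | (0 | 0)\{a}\{b} ⊢ —b→ n1
  n1 = (a.0 + a.0) | (0 | 0)\{a}\{b} ⊢ —a→ n2
  n2 = 0 | (0 | 0)\{a}\{b} ⊢ ∅
Trace ⟨a⟩ through P, begin at {m0}:
  [1] a ⇒ {m1}
  P completes σ.
Trace ⟨a⟩ through Q, begin at {n0}:
  [1] a ⇒ no successor for Q

a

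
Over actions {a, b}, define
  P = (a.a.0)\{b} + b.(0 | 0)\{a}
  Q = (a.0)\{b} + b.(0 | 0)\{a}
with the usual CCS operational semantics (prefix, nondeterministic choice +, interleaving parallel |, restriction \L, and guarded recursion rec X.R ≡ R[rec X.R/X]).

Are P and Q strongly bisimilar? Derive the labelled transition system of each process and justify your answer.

NO

LTS(P): 4 reachable states
  u0 = (a.a.0)\{b} + b.(0 | 0)\{a} has moves —a→ u1, —b→ u2
  u1 = (a.0)\{b} has moves —a→ u3
  u2 = (0 | 0)\{a} has moves ∅
  u3 = 0\{b} has moves ∅
LTS(Q): 3 reachable states
  v0 = (a.0)\{b} + b.(0 | 0)\{a} has moves —a→ v1, —b→ v2
  v1 = 0\{b} has moves ∅
  v2 = (0 | 0)\{a} has moves ∅
Coarsest stable partition (strong bisimilarity classes):
  B0 = {u0}
  B1 = {u1}
  B2 = {u2, u3, v1, v2}
  B3 = {v0}
u0 ∈ B0, v0 ∈ B3 → different blocks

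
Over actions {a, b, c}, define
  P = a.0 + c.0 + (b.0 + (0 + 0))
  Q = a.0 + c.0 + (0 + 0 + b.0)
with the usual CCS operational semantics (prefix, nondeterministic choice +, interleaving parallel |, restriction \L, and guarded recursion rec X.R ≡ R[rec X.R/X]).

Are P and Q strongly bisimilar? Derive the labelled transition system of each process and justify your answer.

YES

LTS(P): 2 reachable states
  m0 = a.0 + c.0 + (b.0 + (0 + 0)) :: =a=> m1, =b=> m1, =c=> m1
  m1 = 0 :: ·
LTS(Q): 2 reachable states
  n0 = a.0 + c.0 + (0 + 0 + b.0) :: =a=> n1, =b=> n1, =c=> n1
  n1 = 0 :: ·
Coarsest stable partition (strong bisimilarity classes):
  B0 = {m0, n0}
  B1 = {m1, n1}
m0 ∈ B0, n0 ∈ B0 → same block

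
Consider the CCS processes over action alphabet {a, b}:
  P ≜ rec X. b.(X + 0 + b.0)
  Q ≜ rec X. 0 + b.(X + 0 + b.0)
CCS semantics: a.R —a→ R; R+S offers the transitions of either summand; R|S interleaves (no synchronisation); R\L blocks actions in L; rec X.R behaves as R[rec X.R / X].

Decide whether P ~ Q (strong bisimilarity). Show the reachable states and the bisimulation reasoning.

LTS(P): 3 reachable states
  s0 = rec X. b.(X + 0 + b.0) :: --b--▸ s1
  s1 = (rec X. b.(X + 0 + b.0)) + 0 + b.0 :: --b--▸ s1, --b--▸ s2
  s2 = 0 :: ∅
LTS(Q): 3 reachable states
  t0 = rec X. 0 + b.(X + 0 + b.0) :: --b--▸ t1
  t1 = (rec X. 0 + b.(X + 0 + b.0)) + 0 + b.0 :: --b--▸ t1, --b--▸ t2
  t2 = 0 :: ∅
Partition-refinement fixed point:
  B0 = {s0, t0}
  B1 = {s1, t1}
  B2 = {s2, t2}
s0 ∈ B0, t0 ∈ B0 → same block

P ~ Q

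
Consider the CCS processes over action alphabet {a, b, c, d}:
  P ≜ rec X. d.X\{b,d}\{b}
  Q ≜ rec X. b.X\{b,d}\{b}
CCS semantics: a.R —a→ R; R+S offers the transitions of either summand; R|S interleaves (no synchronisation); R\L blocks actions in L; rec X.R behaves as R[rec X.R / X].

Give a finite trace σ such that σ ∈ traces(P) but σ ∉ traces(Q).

d

Reachable graph of P (2 states):
  m0 = rec X. d.X\{b,d}\{b} | --d--▸ m1
  m1 = (rec X. d.X\{b,d}\{b})\{b,d}\{b} | stopped
Reachable graph of Q (2 states):
  n0 = rec X. b.X\{b,d}\{b} | --b--▸ n1
  n1 = (rec X. b.X\{b,d}\{b})\{b,d}\{b} | stopped
Run σ = ⟨d⟩ on P: start {m0}
  step 1 (d): {m1}
  P completes σ.
Run σ = ⟨d⟩ on Q: start {n0}
  step 1 (d): no successor for Q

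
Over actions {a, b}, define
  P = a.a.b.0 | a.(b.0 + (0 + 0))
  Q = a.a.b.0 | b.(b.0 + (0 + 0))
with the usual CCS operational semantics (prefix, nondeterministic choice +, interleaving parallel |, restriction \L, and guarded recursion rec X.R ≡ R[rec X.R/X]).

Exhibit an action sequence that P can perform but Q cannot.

LTS(P): 12 reachable states
  s0 = a.a.b.0 | a.(b.0 + (0 + 0)) :: --a--▸ s1, --a--▸ s2
  s1 = a.a.b.0 | (b.0 + (0 + 0)) :: --a--▸ s3, --b--▸ s4
  s2 = a.b.0 | a.(b.0 + (0 + 0)) :: --a--▸ s3, --a--▸ s5
  s3 = a.b.0 | (b.0 + (0 + 0)) :: --a--▸ s6, --b--▸ s7
  s4 = a.a.b.0 | 0 :: --a--▸ s7
  s5 = b.0 | a.(b.0 + (0 + 0)) :: --a--▸ s6, --b--▸ s8
  s6 = b.0 | (b.0 + (0 + 0)) :: --b--▸ s10, --b--▸ s9
  s7 = a.b.0 | 0 :: --a--▸ s10
  s8 = 0 | a.(b.0 + (0 + 0)) :: --a--▸ s9
  s9 = 0 | (b.0 + (0 + 0)) :: --b--▸ s11
  s10 = b.0 | 0 :: --b--▸ s11
  s11 = 0 | 0 :: (no moves)
LTS(Q): 12 reachable states
  t0 = a.a.b.0 | b.(b.0 + (0 + 0)) :: --a--▸ t1, --b--▸ t2
  t1 = a.b.0 | b.(b.0 + (0 + 0)) :: --a--▸ t3, --b--▸ t4
  t2 = a.a.b.0 | (b.0 + (0 + 0)) :: --a--▸ t4, --b--▸ t5
  t3 = b.0 | b.(b.0 + (0 + 0)) :: --b--▸ t6, --b--▸ t7
  t4 = a.b.0 | (b.0 + (0 + 0)) :: --a--▸ t7, --b--▸ t8
  t5 = a.a.b.0 | 0 :: --a--▸ t8
  t6 = 0 | b.(b.0 + (0 + 0)) :: --b--▸ t9
  t7 = b.0 | (b.0 + (0 + 0)) :: --b--▸ t10, --b--▸ t9
  t8 = a.b.0 | 0 :: --a--▸ t10
  t9 = 0 | (b.0 + (0 + 0)) :: --b--▸ t11
  t10 = b.0 | 0 :: --b--▸ t11
  t11 = 0 | 0 :: (no moves)
Executing aaa from P (initial set {s0}):
  [1] a ⇒ {s1, s2}
  [2] a ⇒ {s3, s5}
  [3] a ⇒ {s6}
  ✓ P
Executing aaa from Q (initial set {t0}):
  [1] a ⇒ {t1}
  [2] a ⇒ {t3}
  [3] a ⇒ no successor for Q

aaa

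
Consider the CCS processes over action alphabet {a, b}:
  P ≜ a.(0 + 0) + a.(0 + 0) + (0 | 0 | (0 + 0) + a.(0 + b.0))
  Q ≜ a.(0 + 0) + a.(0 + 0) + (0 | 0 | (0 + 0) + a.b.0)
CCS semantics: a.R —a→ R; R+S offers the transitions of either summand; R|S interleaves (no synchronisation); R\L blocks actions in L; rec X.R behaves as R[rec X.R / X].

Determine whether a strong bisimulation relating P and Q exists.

bisimilar

Reachable graph of P (4 states):
  m0 = a.(0 + 0) + a.(0 + 0) + (0 | 0 | (0 + 0) + a.(0 + b.0)) :: ··a··> m1, ··a··> m2
  m1 = 0 + 0 :: ·
  m2 = 0 + b.0 :: ··b··> m3
  m3 = 0 :: ·
Reachable graph of Q (4 states):
  n0 = a.(0 + 0) + a.(0 + 0) + (0 | 0 | (0 + 0) + a.b.0) :: ··a··> n1, ··a··> n2
  n1 = 0 + 0 :: ·
  n2 = b.0 :: ··b··> n3
  n3 = 0 :: ·
Coarsest stable partition (strong bisimilarity classes):
  B0 = {m0, n0}
  B1 = {m1, m3, n1, n3}
  B2 = {m2, n2}
m0 ∈ B0, n0 ∈ B0 → same block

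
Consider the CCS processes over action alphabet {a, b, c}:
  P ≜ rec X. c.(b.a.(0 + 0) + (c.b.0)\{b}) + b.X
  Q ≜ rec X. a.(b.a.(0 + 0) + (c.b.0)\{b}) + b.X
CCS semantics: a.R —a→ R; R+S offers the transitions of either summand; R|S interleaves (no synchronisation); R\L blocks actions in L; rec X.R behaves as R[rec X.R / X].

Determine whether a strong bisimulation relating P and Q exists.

Reachable graph of P (5 states):
  u0 = rec X. c.(b.a.(0 + 0) + (c.b.0)\{b}) + b.X ⊢ ··b··> u0, ··c··> u1
  u1 = b.a.(0 + 0) + (c.b.0)\{b} ⊢ ··b··> u2, ··c··> u3
  u2 = a.(0 + 0) ⊢ ··a··> u4
  u3 = (b.0)\{b} ⊢ ·
  u4 = 0 + 0 ⊢ ·
Reachable graph of Q (5 states):
  v0 = rec X. a.(b.a.(0 + 0) + (c.b.0)\{b}) + b.X ⊢ ··a··> v1, ··b··> v0
  v1 = b.a.(0 + 0) + (c.b.0)\{b} ⊢ ··b··> v2, ··c··> v3
  v2 = a.(0 + 0) ⊢ ··a··> v4
  v3 = (b.0)\{b} ⊢ ·
  v4 = 0 + 0 ⊢ ·
Bisimilarity quotient blocks:
  B0 = {u0}
  B1 = {u1, v1}
  B2 = {u3, u4, v3, v4}
  B3 = {u2, v2}
  B4 = {v0}
u0 ∈ B0, v0 ∈ B4 → different blocks

not bisimilar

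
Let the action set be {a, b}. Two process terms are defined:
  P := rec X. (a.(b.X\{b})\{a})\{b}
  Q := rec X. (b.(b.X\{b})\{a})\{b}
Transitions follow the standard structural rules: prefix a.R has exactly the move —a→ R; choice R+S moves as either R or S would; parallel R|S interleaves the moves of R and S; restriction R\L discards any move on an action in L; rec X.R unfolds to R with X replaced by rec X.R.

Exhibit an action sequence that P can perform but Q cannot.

Reachable graph of P (2 states):
  m0 = rec X. (a.(b.X\{b})\{a})\{b} :: -a-> m1
  m1 = (b.(rec X. (a.(b.X\{b})\{a})\{b})\{b})\{a}\{b} :: stopped
Reachable graph of Q (1 states):
  n0 = rec X. (b.(b.X\{b})\{a})\{b} :: stopped
Trace ⟨a⟩ through P, begin at {m0}:
  after a @ step 1: {m1}
  — P admits the full trace.
Trace ⟨a⟩ through Q, begin at {n0}:
  after a @ step 1: ∅  — Q cannot continue

a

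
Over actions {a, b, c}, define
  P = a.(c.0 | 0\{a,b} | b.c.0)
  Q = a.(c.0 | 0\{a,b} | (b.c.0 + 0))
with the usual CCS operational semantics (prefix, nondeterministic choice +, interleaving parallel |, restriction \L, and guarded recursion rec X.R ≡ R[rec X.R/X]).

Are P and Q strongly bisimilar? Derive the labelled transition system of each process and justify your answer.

P ~ Q

LTS(P): 7 reachable states
  s0 = a.(c.0 | 0\{a,b} | b.c.0) :: ··a··> s1
  s1 = c.0 | 0\{a,b} | b.c.0 :: ··b··> s2, ··c··> s3
  s2 = c.0 | 0\{a,b} | c.0 :: ··c··> s4, ··c··> s5
  s3 = 0 | 0\{a,b} | b.c.0 :: ··b··> s4
  s4 = 0 | 0\{a,b} | c.0 :: ··c··> s6
  s5 = c.0 | 0\{a,b} | 0 :: ··c··> s6
  s6 = 0 | 0\{a,b} | 0 :: deadlocked
LTS(Q): 7 reachable states
  t0 = a.(c.0 | 0\{a,b} | (b.c.0 + 0)) :: ··a··> t1
  t1 = c.0 | 0\{a,b} | (b.c.0 + 0) :: ··b··> t2, ··c··> t3
  t2 = c.0 | 0\{a,b} | c.0 :: ··c··> t4, ··c··> t5
  t3 = 0 | 0\{a,b} | (b.c.0 + 0) :: ··b··> t4
  t4 = 0 | 0\{a,b} | c.0 :: ··c··> t6
  t5 = c.0 | 0\{a,b} | 0 :: ··c··> t6
  t6 = 0 | 0\{a,b} | 0 :: deadlocked
Bisimilarity quotient blocks:
  B0 = {s0, t0}
  B1 = {s1, t1}
  B2 = {s2, t2}
  B3 = {s4, s5, t4, t5}
  B4 = {s6, t6}
  B5 = {s3, t3}
s0 ∈ B0, t0 ∈ B0 → same block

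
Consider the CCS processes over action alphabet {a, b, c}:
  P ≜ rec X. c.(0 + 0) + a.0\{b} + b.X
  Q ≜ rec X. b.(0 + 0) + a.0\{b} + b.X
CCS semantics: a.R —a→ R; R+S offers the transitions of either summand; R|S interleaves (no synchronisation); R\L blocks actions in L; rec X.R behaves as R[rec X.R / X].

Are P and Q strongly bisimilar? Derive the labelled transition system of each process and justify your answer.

not bisimilar

P's transition system — 3 states:
  s0 = rec X. c.(0 + 0) + a.0\{b} + b.X has moves --a--▸ s1, --b--▸ s0, --c--▸ s2
  s1 = 0\{b} has moves stopped
  s2 = 0 + 0 has moves stopped
Q's transition system — 3 states:
  t0 = rec X. b.(0 + 0) + a.0\{b} + b.X has moves --a--▸ t1, --b--▸ t0, --b--▸ t2
  t1 = 0\{b} has moves stopped
  t2 = 0 + 0 has moves stopped
Bisimilarity quotient blocks:
  B0 = {s0}
  B1 = {s1, s2, t1, t2}
  B2 = {t0}
s0 ∈ B0, t0 ∈ B2 → different blocks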